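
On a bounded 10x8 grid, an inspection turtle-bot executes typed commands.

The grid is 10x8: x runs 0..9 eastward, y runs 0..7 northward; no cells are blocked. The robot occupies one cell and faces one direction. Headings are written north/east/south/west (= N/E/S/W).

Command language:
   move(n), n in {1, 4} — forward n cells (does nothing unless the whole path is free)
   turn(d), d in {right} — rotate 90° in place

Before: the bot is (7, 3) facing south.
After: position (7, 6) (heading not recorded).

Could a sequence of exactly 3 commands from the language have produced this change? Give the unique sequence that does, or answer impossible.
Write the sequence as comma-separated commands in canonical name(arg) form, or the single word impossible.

every 3-command combo misses the target.

impossible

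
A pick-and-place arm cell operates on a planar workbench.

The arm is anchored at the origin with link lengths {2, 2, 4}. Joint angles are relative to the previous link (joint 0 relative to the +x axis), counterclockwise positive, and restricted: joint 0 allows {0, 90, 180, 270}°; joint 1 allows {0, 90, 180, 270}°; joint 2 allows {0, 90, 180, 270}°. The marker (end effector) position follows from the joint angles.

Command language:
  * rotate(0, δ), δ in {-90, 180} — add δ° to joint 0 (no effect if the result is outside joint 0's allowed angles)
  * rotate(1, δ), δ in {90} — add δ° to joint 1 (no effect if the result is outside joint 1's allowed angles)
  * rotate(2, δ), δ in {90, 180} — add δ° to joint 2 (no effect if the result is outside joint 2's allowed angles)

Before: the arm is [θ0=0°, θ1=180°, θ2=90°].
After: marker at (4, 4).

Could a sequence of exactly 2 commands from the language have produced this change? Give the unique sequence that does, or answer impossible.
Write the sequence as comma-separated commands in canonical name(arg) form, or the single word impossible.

initial: [θ0=0°, θ1=180°, θ2=90°]
1. rotate(1, 90) → [θ0=0°, θ1=270°, θ2=90°]
2. rotate(1, 90) → [θ0=0°, θ1=0°, θ2=90°]
no rival 2-sequence matches.

rotate(1, 90), rotate(1, 90)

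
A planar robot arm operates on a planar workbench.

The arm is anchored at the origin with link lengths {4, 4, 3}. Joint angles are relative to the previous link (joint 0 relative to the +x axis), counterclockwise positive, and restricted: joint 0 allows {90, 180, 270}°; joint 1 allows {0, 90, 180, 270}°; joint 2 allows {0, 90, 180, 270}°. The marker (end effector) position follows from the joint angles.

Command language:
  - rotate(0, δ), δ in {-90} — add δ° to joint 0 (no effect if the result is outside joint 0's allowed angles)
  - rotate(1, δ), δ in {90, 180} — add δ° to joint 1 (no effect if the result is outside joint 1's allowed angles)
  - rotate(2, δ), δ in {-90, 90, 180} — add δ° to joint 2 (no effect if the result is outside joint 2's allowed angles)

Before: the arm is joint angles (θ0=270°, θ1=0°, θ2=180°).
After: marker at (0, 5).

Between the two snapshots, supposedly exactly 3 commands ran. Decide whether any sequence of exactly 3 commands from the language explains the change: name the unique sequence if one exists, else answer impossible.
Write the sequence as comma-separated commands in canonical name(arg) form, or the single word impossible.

rotate(0, -90), rotate(0, -90), rotate(0, -90)

from: joint angles (θ0=270°, θ1=0°, θ2=180°)
1. rotate(0, -90) → joint angles (θ0=180°, θ1=0°, θ2=180°)
2. rotate(0, -90) → joint angles (θ0=90°, θ1=0°, θ2=180°)
3. rotate(0, -90) → joint angles (θ0=90°, θ1=0°, θ2=180°)
no rival 3-sequence matches.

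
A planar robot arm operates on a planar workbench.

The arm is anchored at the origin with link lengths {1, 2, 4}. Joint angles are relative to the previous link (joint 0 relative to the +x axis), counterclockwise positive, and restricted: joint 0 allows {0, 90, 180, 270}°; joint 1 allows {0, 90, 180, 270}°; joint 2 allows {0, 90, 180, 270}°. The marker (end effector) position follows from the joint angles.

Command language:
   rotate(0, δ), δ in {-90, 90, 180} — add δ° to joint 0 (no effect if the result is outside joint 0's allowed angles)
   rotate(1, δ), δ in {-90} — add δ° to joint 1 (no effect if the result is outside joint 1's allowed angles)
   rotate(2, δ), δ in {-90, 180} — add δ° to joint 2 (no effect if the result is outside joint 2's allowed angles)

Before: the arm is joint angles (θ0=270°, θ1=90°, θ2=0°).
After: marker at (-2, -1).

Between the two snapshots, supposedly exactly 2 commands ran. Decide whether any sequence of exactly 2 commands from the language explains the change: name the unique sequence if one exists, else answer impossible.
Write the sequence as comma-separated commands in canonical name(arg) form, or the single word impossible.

rotate(2, -90), rotate(2, -90)

t0: joint angles (θ0=270°, θ1=90°, θ2=0°)
step 1 (rotate(2, -90)): joint angles (θ0=270°, θ1=90°, θ2=270°)
step 2 (rotate(2, -90)): joint angles (θ0=270°, θ1=90°, θ2=180°)
no rival 2-sequence matches.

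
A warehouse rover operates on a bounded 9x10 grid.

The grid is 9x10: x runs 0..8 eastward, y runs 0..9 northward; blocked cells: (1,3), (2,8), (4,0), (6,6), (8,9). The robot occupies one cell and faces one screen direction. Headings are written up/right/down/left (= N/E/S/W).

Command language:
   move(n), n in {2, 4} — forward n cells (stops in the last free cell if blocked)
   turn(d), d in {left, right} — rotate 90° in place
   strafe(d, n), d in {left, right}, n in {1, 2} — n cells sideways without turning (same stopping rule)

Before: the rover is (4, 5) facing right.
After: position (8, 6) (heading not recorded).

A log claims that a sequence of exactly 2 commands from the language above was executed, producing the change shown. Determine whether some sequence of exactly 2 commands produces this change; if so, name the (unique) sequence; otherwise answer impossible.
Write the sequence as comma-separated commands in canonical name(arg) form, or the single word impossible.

move(4), strafe(left, 1)

key: order matters: swapping move(4) and strafe(left, 1) lands elsewhere
begin: (4, 5) facing right
1. move(4) → (8, 5) facing right
2. strafe(left, 1) → (8, 6) facing right
no rival 2-sequence matches.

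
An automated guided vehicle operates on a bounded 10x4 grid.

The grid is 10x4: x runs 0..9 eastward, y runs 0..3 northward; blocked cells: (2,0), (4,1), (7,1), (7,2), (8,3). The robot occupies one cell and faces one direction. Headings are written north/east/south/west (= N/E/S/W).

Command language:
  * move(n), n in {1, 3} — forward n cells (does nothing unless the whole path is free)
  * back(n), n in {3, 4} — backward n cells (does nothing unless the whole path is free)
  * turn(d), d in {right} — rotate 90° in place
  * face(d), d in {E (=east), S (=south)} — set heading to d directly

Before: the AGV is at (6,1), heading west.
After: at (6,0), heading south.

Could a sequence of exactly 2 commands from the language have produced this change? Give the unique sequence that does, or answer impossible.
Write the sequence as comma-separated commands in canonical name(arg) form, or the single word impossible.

face(S), move(1)

key: order matters: swapping face(S) and move(1) lands elsewhere
from: at (6,1), heading west
step 1 (face(S)): at (6,1), heading south
step 2 (move(1)): at (6,0), heading south
uniquely the one of 49 2-step routes that fits.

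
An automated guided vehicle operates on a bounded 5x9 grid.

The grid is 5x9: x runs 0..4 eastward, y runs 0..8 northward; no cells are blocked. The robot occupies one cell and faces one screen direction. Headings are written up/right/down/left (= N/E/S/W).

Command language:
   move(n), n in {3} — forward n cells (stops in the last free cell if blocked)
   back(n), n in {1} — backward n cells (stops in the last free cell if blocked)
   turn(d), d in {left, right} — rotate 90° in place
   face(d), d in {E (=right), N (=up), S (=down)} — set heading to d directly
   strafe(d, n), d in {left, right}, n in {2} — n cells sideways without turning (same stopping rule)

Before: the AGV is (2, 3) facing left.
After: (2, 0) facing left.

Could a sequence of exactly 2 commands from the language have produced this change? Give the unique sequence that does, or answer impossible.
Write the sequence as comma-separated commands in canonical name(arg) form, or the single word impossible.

key: still facing W at the end — nothing in the sequence rotates
from: (2, 3) facing left
1. strafe(left, 2) → (2, 1) facing left
2. strafe(left, 2) → (2, 0) facing left
all 81 alternatives checked — unique.

strafe(left, 2), strafe(left, 2)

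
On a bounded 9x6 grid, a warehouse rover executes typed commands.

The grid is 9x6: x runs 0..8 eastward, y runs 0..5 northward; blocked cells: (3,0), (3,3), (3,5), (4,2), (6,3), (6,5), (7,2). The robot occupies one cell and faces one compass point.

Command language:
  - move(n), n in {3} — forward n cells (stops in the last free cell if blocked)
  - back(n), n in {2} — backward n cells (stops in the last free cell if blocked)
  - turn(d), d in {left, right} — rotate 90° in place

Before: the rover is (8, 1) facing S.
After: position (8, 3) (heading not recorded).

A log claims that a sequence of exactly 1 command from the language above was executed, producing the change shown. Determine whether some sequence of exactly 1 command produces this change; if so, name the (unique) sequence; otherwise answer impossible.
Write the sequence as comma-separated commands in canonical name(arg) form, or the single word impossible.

back(2)

start: (8, 1) facing S
[1] after back(2): (8, 3) facing S
uniquely the one of 4 1-step routes that fits.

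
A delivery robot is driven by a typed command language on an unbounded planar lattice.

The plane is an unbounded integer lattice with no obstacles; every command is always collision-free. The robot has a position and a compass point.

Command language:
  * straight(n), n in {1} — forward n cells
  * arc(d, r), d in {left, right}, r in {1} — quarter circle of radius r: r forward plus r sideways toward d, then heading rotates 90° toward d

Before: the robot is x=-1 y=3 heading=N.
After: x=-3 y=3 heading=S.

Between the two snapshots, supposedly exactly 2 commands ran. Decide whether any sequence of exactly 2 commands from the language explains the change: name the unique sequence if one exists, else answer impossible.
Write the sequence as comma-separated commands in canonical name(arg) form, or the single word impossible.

arc(left, 1), arc(left, 1)

key: cell and facing (now S) both changed — the 2 commands mix motion and turning
from: x=-1 y=3 heading=N
1. arc(left, 1) → x=-2 y=4 heading=W
2. arc(left, 1) → x=-3 y=3 heading=S
no rival 2-sequence matches.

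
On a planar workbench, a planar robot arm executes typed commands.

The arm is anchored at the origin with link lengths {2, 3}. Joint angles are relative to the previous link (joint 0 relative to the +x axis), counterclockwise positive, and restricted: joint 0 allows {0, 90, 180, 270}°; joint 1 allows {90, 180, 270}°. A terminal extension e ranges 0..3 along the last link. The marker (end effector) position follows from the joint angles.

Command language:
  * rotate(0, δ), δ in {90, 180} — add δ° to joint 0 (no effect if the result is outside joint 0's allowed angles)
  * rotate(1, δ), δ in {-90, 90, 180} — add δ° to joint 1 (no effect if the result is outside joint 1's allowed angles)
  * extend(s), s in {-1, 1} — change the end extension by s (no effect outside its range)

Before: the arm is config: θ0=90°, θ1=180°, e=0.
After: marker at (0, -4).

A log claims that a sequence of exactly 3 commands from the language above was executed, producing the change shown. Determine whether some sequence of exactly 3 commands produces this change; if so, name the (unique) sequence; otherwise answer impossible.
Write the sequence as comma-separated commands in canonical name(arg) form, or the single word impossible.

extend(1), extend(1), extend(1)

t0: config: θ0=90°, θ1=180°, e=0
1. extend(1) → config: θ0=90°, θ1=180°, e=1
2. extend(1) → config: θ0=90°, θ1=180°, e=2
3. extend(1) → config: θ0=90°, θ1=180°, e=3
no other 3-command option fits: unique.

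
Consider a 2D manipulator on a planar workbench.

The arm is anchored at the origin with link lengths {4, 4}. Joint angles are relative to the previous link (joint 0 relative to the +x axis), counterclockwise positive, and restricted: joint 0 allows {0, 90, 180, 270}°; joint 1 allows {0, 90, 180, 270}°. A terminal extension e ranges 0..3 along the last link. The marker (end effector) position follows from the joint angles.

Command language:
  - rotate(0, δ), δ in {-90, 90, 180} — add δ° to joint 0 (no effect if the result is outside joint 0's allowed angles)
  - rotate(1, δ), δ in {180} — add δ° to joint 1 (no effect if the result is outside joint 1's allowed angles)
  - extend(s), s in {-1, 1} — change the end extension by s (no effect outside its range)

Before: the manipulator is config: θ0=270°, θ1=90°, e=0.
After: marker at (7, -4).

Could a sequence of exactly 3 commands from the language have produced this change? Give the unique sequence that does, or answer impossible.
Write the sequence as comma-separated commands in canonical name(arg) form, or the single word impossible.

extend(1), extend(1), extend(1)

from: config: θ0=270°, θ1=90°, e=0
[1] after extend(1): config: θ0=270°, θ1=90°, e=1
[2] after extend(1): config: θ0=270°, θ1=90°, e=2
[3] after extend(1): config: θ0=270°, θ1=90°, e=3
all 216 alternatives checked — unique.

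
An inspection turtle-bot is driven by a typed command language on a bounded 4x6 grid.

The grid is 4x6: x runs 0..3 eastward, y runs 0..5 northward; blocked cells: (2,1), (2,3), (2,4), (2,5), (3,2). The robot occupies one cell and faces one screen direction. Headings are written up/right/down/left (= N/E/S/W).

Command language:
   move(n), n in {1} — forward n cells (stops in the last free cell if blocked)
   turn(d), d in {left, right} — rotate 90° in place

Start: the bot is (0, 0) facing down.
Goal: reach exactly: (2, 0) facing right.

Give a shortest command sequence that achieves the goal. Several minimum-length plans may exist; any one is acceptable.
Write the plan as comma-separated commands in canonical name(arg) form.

start: (0, 0) facing down
t=1 turn(left) ⇒ (0, 0) facing right
t=2 move(1) ⇒ (1, 0) facing right
t=3 move(1) ⇒ (2, 0) facing right
no 2-step plan works, so 3 is optimal.

turn(left), move(1), move(1)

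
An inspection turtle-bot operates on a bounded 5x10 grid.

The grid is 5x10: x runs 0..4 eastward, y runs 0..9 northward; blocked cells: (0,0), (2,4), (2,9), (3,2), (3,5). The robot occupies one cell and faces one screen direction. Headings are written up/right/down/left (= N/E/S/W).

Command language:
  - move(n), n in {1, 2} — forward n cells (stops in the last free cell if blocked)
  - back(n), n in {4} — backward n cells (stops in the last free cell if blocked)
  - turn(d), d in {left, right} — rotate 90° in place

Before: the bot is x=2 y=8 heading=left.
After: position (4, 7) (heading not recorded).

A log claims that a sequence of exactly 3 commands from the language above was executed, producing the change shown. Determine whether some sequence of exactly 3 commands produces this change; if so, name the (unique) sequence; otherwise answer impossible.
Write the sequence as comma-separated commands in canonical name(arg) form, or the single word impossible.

back(4), turn(left), move(1)

key: running move(1) before back(4) would end elsewhere — order is forced
t0: x=2 y=8 heading=left
[1] after back(4): x=4 y=8 heading=left
[2] after turn(left): x=4 y=8 heading=down
[3] after move(1): x=4 y=7 heading=down
uniquely the one of 125 3-step routes that fits.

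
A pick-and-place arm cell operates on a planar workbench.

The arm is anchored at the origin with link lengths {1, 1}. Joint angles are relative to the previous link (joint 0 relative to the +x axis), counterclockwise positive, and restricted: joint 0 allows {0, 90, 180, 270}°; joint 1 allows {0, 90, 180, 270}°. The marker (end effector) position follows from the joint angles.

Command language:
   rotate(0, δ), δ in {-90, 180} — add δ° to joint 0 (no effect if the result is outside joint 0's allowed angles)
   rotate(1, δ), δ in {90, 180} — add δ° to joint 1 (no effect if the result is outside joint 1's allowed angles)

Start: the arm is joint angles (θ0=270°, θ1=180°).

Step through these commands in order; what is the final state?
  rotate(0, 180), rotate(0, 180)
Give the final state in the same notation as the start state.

start: joint angles (θ0=270°, θ1=180°)
1. rotate(0, 180) → joint angles (θ0=90°, θ1=180°)
2. rotate(0, 180) → joint angles (θ0=270°, θ1=180°)

joint angles (θ0=270°, θ1=180°)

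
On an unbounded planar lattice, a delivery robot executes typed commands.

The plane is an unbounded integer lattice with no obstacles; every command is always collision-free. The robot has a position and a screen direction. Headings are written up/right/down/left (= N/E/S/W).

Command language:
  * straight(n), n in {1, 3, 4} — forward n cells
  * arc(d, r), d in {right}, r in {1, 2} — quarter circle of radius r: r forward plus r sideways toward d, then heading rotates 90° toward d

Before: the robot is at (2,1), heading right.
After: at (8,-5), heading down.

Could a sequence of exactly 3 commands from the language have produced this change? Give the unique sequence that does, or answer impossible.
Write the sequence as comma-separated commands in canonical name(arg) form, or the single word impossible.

straight(4), arc(right, 2), straight(4)

key: position moved to (8,-5) AND the heading swung to S — translation plus rotation needed
begin: at (2,1), heading right
[1] after straight(4): at (6,1), heading right
[2] after arc(right, 2): at (8,-1), heading down
[3] after straight(4): at (8,-5), heading down
no other 3-command option fits: unique.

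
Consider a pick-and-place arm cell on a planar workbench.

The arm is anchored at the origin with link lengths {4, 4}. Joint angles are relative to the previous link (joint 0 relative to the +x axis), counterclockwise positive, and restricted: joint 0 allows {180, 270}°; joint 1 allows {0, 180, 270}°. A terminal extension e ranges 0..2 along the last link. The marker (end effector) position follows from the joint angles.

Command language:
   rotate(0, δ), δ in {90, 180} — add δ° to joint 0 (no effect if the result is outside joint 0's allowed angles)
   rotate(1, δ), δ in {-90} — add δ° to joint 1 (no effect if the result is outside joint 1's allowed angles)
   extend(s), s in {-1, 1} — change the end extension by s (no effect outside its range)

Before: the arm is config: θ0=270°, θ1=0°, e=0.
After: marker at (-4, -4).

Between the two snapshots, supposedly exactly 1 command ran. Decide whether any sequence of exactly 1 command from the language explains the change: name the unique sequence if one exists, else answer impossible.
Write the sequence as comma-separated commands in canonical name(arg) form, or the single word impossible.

rotate(1, -90)

start: config: θ0=270°, θ1=0°, e=0
[1] after rotate(1, -90): config: θ0=270°, θ1=270°, e=0
no rival 1-sequence matches.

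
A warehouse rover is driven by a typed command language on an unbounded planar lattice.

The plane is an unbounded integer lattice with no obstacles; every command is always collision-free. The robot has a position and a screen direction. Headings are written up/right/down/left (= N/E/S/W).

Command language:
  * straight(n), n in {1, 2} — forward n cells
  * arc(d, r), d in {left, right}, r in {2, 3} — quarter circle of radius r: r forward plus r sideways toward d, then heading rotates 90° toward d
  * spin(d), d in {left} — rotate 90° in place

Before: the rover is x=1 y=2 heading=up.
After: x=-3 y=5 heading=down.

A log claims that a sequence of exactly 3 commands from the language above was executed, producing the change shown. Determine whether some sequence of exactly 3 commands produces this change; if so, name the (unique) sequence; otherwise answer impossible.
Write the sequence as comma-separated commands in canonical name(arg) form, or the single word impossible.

key: cell and facing (now S) both changed — the 3 commands mix motion and turning
begin: x=1 y=2 heading=up
t=1 arc(left, 3) ⇒ x=-2 y=5 heading=left
t=2 straight(1) ⇒ x=-3 y=5 heading=left
t=3 spin(left) ⇒ x=-3 y=5 heading=down
no other 3-command option fits: unique.

arc(left, 3), straight(1), spin(left)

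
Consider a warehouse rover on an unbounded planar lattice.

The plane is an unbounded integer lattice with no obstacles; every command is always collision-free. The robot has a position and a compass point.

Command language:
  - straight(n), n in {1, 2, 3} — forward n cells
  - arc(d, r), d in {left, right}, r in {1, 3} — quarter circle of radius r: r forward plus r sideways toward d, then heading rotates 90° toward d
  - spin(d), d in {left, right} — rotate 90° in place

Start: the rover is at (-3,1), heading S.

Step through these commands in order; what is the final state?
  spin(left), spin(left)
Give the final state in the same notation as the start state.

at (-3,1), heading N

start: at (-3,1), heading S
[1] after spin(left): at (-3,1), heading E
[2] after spin(left): at (-3,1), heading N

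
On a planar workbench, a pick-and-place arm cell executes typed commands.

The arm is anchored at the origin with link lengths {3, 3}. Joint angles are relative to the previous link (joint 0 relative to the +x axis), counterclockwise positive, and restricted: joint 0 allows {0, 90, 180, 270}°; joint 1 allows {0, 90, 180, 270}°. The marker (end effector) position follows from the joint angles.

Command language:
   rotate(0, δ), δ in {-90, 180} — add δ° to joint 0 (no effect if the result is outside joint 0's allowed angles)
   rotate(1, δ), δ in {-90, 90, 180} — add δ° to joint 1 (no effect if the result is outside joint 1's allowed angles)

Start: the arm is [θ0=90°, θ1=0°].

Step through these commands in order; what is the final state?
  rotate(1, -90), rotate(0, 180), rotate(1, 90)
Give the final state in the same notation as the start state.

[θ0=270°, θ1=0°]

start: [θ0=90°, θ1=0°]
1. rotate(1, -90) → [θ0=90°, θ1=270°]
2. rotate(0, 180) → [θ0=270°, θ1=270°]
3. rotate(1, 90) → [θ0=270°, θ1=0°]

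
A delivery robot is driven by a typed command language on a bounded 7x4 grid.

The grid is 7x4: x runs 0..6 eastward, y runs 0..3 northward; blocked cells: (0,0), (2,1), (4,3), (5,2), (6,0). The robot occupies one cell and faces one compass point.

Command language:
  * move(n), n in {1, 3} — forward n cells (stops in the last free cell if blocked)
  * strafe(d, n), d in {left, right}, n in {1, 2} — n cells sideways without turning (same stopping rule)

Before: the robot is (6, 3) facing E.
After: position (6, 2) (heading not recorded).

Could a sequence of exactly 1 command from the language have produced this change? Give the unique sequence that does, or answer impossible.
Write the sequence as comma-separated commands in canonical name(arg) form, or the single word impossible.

strafe(right, 1)

begin: (6, 3) facing E
step 1 (strafe(right, 1)): (6, 2) facing E
uniquely the one of 6 1-step routes that fits.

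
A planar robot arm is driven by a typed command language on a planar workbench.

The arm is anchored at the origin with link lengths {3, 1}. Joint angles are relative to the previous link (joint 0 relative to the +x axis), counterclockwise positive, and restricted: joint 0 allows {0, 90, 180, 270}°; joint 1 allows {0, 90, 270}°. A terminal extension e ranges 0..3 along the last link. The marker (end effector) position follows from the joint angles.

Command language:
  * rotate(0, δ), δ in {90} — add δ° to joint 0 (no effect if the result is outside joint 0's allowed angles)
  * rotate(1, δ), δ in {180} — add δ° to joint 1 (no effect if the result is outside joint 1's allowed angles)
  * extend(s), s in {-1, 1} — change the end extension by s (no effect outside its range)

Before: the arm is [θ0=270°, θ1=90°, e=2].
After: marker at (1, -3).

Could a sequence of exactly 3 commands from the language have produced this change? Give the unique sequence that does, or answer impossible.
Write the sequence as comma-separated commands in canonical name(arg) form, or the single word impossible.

begin: [θ0=270°, θ1=90°, e=2]
t=1 extend(-1) ⇒ [θ0=270°, θ1=90°, e=1]
t=2 extend(-1) ⇒ [θ0=270°, θ1=90°, e=0]
t=3 extend(-1) ⇒ [θ0=270°, θ1=90°, e=0]
uniquely the one of 64 3-step routes that fits.

extend(-1), extend(-1), extend(-1)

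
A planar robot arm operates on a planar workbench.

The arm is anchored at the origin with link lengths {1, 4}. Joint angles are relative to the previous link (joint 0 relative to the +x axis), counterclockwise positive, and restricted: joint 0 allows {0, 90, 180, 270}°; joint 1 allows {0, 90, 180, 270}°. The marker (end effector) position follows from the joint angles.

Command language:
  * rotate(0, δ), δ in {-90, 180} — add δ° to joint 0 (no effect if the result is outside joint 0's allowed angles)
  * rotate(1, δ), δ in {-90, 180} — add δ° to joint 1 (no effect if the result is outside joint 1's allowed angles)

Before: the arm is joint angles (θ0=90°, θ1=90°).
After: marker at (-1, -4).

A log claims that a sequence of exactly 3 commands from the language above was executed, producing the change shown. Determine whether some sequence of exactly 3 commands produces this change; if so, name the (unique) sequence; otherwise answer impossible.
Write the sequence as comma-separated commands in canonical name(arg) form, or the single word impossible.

rotate(0, -90), rotate(0, -90), rotate(0, -90)

initial: joint angles (θ0=90°, θ1=90°)
step 1 (rotate(0, -90)): joint angles (θ0=0°, θ1=90°)
step 2 (rotate(0, -90)): joint angles (θ0=270°, θ1=90°)
step 3 (rotate(0, -90)): joint angles (θ0=180°, θ1=90°)
all 64 alternatives checked — unique.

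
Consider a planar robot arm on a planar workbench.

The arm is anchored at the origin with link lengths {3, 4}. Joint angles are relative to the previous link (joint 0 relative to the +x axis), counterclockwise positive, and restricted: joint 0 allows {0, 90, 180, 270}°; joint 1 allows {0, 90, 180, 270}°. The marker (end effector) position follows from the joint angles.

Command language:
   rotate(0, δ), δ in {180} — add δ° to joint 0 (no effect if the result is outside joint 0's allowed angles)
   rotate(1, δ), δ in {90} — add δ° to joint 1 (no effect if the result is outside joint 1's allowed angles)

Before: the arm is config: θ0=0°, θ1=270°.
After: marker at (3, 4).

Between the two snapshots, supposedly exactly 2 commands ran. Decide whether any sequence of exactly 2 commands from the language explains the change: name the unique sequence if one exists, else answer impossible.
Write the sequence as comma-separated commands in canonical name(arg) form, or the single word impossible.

rotate(1, 90), rotate(1, 90)

from: config: θ0=0°, θ1=270°
t=1 rotate(1, 90) ⇒ config: θ0=0°, θ1=0°
t=2 rotate(1, 90) ⇒ config: θ0=0°, θ1=90°
no rival 2-sequence matches.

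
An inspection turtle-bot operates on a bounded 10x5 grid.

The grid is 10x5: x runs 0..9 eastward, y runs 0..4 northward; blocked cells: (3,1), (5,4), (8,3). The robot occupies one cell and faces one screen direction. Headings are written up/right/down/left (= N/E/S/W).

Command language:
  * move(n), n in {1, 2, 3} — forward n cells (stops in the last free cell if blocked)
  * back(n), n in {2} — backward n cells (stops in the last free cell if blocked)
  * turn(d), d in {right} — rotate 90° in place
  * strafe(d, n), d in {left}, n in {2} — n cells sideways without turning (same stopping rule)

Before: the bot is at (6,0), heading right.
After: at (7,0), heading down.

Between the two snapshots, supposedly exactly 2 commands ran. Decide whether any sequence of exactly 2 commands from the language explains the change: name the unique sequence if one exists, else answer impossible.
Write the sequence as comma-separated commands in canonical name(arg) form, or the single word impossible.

move(1), turn(right)

key: order matters: swapping move(1) and turn(right) lands elsewhere
start: at (6,0), heading right
t=1 move(1) ⇒ at (7,0), heading right
t=2 turn(right) ⇒ at (7,0), heading down
all 36 alternatives checked — unique.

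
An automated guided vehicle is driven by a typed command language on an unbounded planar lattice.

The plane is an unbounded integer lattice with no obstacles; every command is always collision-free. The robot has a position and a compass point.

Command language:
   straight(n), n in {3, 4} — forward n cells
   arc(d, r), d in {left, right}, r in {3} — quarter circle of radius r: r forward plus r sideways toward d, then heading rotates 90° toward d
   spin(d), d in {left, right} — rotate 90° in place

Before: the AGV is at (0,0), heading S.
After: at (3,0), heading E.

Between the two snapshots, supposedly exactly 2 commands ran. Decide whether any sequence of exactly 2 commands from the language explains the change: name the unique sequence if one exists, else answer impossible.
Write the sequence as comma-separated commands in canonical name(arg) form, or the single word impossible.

key: position moved to (3,0) AND the heading swung to E — translation plus rotation needed
begin: at (0,0), heading S
[1] after spin(left): at (0,0), heading E
[2] after straight(3): at (3,0), heading E
no other 2-command option fits: unique.

spin(left), straight(3)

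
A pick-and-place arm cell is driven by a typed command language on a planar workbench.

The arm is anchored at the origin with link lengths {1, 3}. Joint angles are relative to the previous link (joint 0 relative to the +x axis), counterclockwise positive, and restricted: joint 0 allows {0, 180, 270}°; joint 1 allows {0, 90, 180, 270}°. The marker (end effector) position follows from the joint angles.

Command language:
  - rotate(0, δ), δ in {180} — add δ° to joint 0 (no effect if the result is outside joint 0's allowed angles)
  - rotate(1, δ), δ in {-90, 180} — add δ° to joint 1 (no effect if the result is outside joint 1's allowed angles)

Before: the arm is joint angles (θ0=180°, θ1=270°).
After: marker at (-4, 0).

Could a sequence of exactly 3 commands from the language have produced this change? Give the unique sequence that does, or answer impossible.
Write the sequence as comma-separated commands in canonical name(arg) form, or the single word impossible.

initial: joint angles (θ0=180°, θ1=270°)
[1] after rotate(1, -90): joint angles (θ0=180°, θ1=180°)
[2] after rotate(1, -90): joint angles (θ0=180°, θ1=90°)
[3] after rotate(1, -90): joint angles (θ0=180°, θ1=0°)
no rival 3-sequence matches.

rotate(1, -90), rotate(1, -90), rotate(1, -90)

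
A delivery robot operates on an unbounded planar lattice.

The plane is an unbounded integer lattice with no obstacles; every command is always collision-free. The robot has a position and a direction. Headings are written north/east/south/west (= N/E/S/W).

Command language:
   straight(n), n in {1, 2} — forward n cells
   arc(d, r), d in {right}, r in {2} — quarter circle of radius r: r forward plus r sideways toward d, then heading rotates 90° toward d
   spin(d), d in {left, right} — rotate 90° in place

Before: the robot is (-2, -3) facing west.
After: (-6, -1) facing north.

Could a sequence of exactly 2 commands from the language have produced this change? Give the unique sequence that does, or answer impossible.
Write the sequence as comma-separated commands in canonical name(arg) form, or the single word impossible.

straight(2), arc(right, 2)

key: running arc(right, 2) before straight(2) would end elsewhere — order is forced
begin: (-2, -3) facing west
1. straight(2) → (-4, -3) facing west
2. arc(right, 2) → (-6, -1) facing north
no rival 2-sequence matches.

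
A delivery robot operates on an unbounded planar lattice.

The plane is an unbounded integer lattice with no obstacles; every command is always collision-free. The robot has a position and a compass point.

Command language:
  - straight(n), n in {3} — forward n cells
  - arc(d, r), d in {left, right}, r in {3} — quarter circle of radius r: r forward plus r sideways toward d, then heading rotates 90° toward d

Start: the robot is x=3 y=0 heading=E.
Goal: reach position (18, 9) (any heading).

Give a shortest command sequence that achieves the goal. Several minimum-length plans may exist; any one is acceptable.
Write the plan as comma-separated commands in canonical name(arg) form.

arc(left, 3), arc(right, 3), arc(left, 3), arc(right, 3), arc(right, 3)

initial: x=3 y=0 heading=E
step 1 (arc(left, 3)): x=6 y=3 heading=N
step 2 (arc(right, 3)): x=9 y=6 heading=E
step 3 (arc(left, 3)): x=12 y=9 heading=N
step 4 (arc(right, 3)): x=15 y=12 heading=E
step 5 (arc(right, 3)): x=18 y=9 heading=S
minimal: 5 command(s), checked below 5.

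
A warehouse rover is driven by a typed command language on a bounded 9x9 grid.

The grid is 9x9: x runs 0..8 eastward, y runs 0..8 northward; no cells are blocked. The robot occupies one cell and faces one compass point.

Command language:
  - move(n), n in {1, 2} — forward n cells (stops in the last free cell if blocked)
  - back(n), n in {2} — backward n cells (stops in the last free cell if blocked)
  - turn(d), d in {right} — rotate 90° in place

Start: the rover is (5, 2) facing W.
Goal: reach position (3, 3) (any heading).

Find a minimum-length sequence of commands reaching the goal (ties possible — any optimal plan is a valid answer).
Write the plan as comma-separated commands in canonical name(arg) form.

begin: (5, 2) facing W
1. move(2) → (3, 2) facing W
2. turn(right) → (3, 2) facing N
3. move(1) → (3, 3) facing N
shorter routes all fall short; 3 is best.

move(2), turn(right), move(1)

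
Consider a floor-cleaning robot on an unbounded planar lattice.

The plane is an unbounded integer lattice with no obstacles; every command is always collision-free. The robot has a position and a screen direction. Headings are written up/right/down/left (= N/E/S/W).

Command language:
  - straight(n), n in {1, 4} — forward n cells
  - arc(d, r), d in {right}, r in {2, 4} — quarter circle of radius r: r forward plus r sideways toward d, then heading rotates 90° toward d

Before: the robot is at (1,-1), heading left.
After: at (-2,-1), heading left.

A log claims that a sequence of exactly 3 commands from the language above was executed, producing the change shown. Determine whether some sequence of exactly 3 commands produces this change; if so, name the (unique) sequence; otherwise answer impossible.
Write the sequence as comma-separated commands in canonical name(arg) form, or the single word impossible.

key: heading stays W — no command in the sequence turns
begin: at (1,-1), heading left
step 1 (straight(1)): at (0,-1), heading left
step 2 (straight(1)): at (-1,-1), heading left
step 3 (straight(1)): at (-2,-1), heading left
uniquely the one of 64 3-step routes that fits.

straight(1), straight(1), straight(1)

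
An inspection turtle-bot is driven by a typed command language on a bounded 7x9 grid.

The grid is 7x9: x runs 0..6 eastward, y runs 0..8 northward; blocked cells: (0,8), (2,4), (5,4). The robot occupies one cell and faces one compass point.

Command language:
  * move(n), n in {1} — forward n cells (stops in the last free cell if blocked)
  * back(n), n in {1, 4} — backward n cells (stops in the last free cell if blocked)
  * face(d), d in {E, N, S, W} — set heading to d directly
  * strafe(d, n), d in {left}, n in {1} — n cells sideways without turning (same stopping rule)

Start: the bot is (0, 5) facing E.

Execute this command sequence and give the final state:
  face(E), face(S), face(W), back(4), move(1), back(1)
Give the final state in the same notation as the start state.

(4, 5) facing W

t0: (0, 5) facing E
[1] after face(E): (0, 5) facing E
[2] after face(S): (0, 5) facing S
[3] after face(W): (0, 5) facing W
[4] after back(4): (4, 5) facing W
[5] after move(1): (3, 5) facing W
[6] after back(1): (4, 5) facing W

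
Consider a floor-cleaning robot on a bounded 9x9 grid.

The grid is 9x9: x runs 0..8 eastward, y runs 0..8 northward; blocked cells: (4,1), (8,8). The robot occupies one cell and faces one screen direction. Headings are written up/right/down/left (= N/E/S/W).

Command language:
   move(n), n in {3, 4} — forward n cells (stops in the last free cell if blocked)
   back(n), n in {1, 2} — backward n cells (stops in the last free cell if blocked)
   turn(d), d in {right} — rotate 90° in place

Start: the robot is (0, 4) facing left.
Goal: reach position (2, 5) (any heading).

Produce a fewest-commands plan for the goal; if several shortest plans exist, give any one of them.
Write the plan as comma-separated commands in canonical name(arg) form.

from: (0, 4) facing left
t=1 back(2) ⇒ (2, 4) facing left
t=2 turn(right) ⇒ (2, 4) facing up
t=3 back(2) ⇒ (2, 2) facing up
t=4 move(3) ⇒ (2, 5) facing up
minimal: 4 command(s), checked below 4.

back(2), turn(right), back(2), move(3)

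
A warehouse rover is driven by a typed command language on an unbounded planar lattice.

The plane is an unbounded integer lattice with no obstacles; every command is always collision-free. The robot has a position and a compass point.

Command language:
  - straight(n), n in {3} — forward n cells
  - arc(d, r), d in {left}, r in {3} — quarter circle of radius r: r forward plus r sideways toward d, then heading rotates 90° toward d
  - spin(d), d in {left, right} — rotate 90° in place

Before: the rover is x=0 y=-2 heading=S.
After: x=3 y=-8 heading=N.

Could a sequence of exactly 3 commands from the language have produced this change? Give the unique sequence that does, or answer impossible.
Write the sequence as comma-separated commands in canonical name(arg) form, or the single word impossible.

key: position moved to (3,-8) AND the heading swung to N — translation plus rotation needed
t0: x=0 y=-2 heading=S
step 1 (straight(3)): x=0 y=-5 heading=S
step 2 (arc(left, 3)): x=3 y=-8 heading=E
step 3 (spin(left)): x=3 y=-8 heading=N
uniquely the one of 64 3-step routes that fits.

straight(3), arc(left, 3), spin(left)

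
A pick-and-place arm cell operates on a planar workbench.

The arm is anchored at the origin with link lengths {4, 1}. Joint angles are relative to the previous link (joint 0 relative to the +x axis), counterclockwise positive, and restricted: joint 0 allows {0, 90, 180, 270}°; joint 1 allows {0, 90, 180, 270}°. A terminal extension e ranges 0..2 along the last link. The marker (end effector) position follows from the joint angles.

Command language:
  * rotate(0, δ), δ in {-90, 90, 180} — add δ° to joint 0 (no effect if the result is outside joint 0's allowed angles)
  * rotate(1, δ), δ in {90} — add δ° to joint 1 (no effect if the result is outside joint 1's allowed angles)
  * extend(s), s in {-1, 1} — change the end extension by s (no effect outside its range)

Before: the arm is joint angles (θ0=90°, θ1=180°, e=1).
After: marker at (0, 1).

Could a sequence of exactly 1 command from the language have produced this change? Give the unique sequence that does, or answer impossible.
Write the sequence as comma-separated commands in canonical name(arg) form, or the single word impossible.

begin: joint angles (θ0=90°, θ1=180°, e=1)
1. extend(1) → joint angles (θ0=90°, θ1=180°, e=2)
all 6 alternatives checked — unique.

extend(1)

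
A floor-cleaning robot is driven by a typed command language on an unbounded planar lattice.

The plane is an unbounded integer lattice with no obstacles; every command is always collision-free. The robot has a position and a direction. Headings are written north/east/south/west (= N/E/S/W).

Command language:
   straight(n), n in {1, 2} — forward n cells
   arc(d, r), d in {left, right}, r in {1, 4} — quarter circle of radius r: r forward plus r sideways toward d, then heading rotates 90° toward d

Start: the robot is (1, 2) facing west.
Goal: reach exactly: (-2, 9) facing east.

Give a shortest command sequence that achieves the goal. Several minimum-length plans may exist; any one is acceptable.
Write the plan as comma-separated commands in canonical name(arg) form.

arc(right, 4), straight(2), arc(right, 1)

begin: (1, 2) facing west
step 1 (arc(right, 4)): (-3, 6) facing north
step 2 (straight(2)): (-3, 8) facing north
step 3 (arc(right, 1)): (-2, 9) facing east
nothing shorter than 3 reaches the goal.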